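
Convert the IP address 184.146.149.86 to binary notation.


184 = 10111000
146 = 10010010
149 = 10010101
86 = 01010110
Binary: 10111000.10010010.10010101.01010110


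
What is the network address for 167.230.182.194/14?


IP:   10100111.11100110.10110110.11000010
Mask: 11111111.11111100.00000000.00000000
AND operation:
Net:  10100111.11100100.00000000.00000000
Network: 167.228.0.0/14


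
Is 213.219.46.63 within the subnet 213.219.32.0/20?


Subnet network: 213.219.32.0
Test IP AND mask: 213.219.32.0
Yes, 213.219.46.63 is in 213.219.32.0/20


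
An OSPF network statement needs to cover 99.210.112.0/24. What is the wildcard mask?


Subnet mask: 255.255.255.0
Wildcard = 255.255.255.255 - subnet mask
255 - 255 = 0
255 - 255 = 0
255 - 255 = 0
255 - 0 = 255
Wildcard: 0.0.0.255


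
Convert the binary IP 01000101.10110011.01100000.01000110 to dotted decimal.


01000101 = 69
10110011 = 179
01100000 = 96
01000110 = 70
IP: 69.179.96.70


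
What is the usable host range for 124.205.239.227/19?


Network: 124.205.224.0
Broadcast: 124.205.255.255
First usable = network + 1
Last usable = broadcast - 1
Range: 124.205.224.1 to 124.205.255.254


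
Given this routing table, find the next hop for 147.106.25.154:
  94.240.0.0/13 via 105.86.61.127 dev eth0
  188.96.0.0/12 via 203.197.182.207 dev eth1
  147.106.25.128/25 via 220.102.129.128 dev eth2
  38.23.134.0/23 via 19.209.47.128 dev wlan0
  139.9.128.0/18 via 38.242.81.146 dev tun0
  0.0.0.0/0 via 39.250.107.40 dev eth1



Longest prefix match for 147.106.25.154:
  /13 94.240.0.0: no
  /12 188.96.0.0: no
  /25 147.106.25.128: MATCH
  /23 38.23.134.0: no
  /18 139.9.128.0: no
  /0 0.0.0.0: MATCH
Selected: next-hop 220.102.129.128 via eth2 (matched /25)


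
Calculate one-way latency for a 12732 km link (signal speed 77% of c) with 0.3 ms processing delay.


Speed = 0.77 * 3e5 km/s = 231000 km/s
Propagation delay = 12732 / 231000 = 0.0551 s = 55.1169 ms
Processing delay = 0.3 ms
Total one-way latency = 55.4169 ms


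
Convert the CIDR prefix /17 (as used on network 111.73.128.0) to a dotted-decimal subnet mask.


/17 means 17 network bits, 15 host bits
Binary: 11111111111111111000000000000000
Mask: 255.255.128.0


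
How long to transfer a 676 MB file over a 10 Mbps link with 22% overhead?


Effective throughput = 10 * (1 - 22/100) = 7.8 Mbps
File size in Mb = 676 * 8 = 5408 Mb
Time = 5408 / 7.8
Time = 693.3333 seconds


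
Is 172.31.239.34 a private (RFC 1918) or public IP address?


RFC 1918 private ranges:
  10.0.0.0/8 (10.0.0.0 - 10.255.255.255)
  172.16.0.0/12 (172.16.0.0 - 172.31.255.255)
  192.168.0.0/16 (192.168.0.0 - 192.168.255.255)
Private (in 172.16.0.0/12)


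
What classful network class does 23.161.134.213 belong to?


First octet: 23
Binary: 00010111
0xxxxxxx -> Class A (1-126)
Class A, default mask 255.0.0.0 (/8)


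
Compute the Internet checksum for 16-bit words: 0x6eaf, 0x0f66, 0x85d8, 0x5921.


Sum all words (with carry folding):
+ 0x6eaf = 0x6eaf
+ 0x0f66 = 0x7e15
+ 0x85d8 = 0x03ee
+ 0x5921 = 0x5d0f
One's complement: ~0x5d0f
Checksum = 0xa2f0


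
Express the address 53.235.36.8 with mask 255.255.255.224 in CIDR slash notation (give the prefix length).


Binary: 11111111.11111111.11111111.11100000
Count leading 1s
Prefix: /27


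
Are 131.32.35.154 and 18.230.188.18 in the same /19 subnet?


Mask: 255.255.224.0
131.32.35.154 AND mask = 131.32.32.0
18.230.188.18 AND mask = 18.230.160.0
No, different subnets (131.32.32.0 vs 18.230.160.0)


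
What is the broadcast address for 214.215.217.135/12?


Network: 214.208.0.0/12
Host bits = 20
Set all host bits to 1:
Broadcast: 214.223.255.255


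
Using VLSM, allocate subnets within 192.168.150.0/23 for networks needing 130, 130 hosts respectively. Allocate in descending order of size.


130 hosts -> /24 (254 usable): 192.168.150.0/24
130 hosts -> /24 (254 usable): 192.168.151.0/24
Allocation: 192.168.150.0/24 (130 hosts, 254 usable); 192.168.151.0/24 (130 hosts, 254 usable)


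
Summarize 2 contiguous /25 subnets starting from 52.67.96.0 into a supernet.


Original prefix: /25
Number of subnets: 2 = 2^1
New prefix = 25 - 1 = 24
Supernet: 52.67.96.0/24


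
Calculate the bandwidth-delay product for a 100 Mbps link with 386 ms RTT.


BDP = bandwidth * RTT
= 100 Mbps * 386 ms
= 100 * 1e6 * 386 / 1000 bits
= 38600000 bits
= 4825000 bytes
= 4711.9141 KB
BDP = 38600000 bits (4825000 bytes)


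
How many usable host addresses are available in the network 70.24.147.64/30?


Host bits = 32 - 30 = 2
Total addresses = 2^2 = 4
Usable = total - 2 (network and broadcast)
Usable hosts: 2


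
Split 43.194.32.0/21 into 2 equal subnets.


New prefix = 21 + 1 = 22
Each subnet has 1024 addresses
  43.194.32.0/22
  43.194.36.0/22
Subnets: 43.194.32.0/22, 43.194.36.0/22


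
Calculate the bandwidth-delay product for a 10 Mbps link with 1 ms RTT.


BDP = bandwidth * RTT
= 10 Mbps * 1 ms
= 10 * 1e6 * 1 / 1000 bits
= 10000 bits
= 1250 bytes
= 1.2207 KB
BDP = 10000 bits (1250 bytes)


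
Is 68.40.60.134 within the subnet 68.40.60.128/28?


Subnet network: 68.40.60.128
Test IP AND mask: 68.40.60.128
Yes, 68.40.60.134 is in 68.40.60.128/28


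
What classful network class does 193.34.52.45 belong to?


First octet: 193
Binary: 11000001
110xxxxx -> Class C (192-223)
Class C, default mask 255.255.255.0 (/24)


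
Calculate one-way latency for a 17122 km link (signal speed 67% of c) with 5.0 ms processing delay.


Speed = 0.67 * 3e5 km/s = 201000 km/s
Propagation delay = 17122 / 201000 = 0.0852 s = 85.1841 ms
Processing delay = 5.0 ms
Total one-way latency = 90.1841 ms


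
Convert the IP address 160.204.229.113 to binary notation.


160 = 10100000
204 = 11001100
229 = 11100101
113 = 01110001
Binary: 10100000.11001100.11100101.01110001


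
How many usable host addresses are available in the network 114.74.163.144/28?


Host bits = 32 - 28 = 4
Total addresses = 2^4 = 16
Usable = total - 2 (network and broadcast)
Usable hosts: 14


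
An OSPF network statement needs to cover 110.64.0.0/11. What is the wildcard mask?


Subnet mask: 255.224.0.0
Wildcard = 255.255.255.255 - subnet mask
255 - 255 = 0
255 - 224 = 31
255 - 0 = 255
255 - 0 = 255
Wildcard: 0.31.255.255


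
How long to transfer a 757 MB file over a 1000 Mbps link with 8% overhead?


Effective throughput = 1000 * (1 - 8/100) = 920 Mbps
File size in Mb = 757 * 8 = 6056 Mb
Time = 6056 / 920
Time = 6.5826 seconds


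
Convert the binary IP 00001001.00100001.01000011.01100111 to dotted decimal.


00001001 = 9
00100001 = 33
01000011 = 67
01100111 = 103
IP: 9.33.67.103


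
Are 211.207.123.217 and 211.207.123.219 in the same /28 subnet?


Mask: 255.255.255.240
211.207.123.217 AND mask = 211.207.123.208
211.207.123.219 AND mask = 211.207.123.208
Yes, same subnet (211.207.123.208)


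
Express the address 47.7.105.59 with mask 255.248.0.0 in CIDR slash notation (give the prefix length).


Binary: 11111111.11111000.00000000.00000000
Count leading 1s
Prefix: /13


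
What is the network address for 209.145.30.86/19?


IP:   11010001.10010001.00011110.01010110
Mask: 11111111.11111111.11100000.00000000
AND operation:
Net:  11010001.10010001.00000000.00000000
Network: 209.145.0.0/19


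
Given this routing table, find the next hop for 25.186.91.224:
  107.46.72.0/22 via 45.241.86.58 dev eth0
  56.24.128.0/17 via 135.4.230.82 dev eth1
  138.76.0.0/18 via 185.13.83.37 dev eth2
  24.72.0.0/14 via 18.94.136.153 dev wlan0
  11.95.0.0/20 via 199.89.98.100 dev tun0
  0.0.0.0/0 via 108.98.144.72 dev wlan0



Longest prefix match for 25.186.91.224:
  /22 107.46.72.0: no
  /17 56.24.128.0: no
  /18 138.76.0.0: no
  /14 24.72.0.0: no
  /20 11.95.0.0: no
  /0 0.0.0.0: MATCH
Selected: next-hop 108.98.144.72 via wlan0 (matched /0)


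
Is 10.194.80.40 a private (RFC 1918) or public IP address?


RFC 1918 private ranges:
  10.0.0.0/8 (10.0.0.0 - 10.255.255.255)
  172.16.0.0/12 (172.16.0.0 - 172.31.255.255)
  192.168.0.0/16 (192.168.0.0 - 192.168.255.255)
Private (in 10.0.0.0/8)


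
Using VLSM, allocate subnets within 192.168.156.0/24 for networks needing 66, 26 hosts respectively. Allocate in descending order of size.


66 hosts -> /25 (126 usable): 192.168.156.0/25
26 hosts -> /27 (30 usable): 192.168.156.128/27
Allocation: 192.168.156.0/25 (66 hosts, 126 usable); 192.168.156.128/27 (26 hosts, 30 usable)


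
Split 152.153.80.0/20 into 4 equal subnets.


New prefix = 20 + 2 = 22
Each subnet has 1024 addresses
  152.153.80.0/22
  152.153.84.0/22
  152.153.88.0/22
  152.153.92.0/22
Subnets: 152.153.80.0/22, 152.153.84.0/22, 152.153.88.0/22, 152.153.92.0/22


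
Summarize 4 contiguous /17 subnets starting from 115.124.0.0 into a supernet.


Original prefix: /17
Number of subnets: 4 = 2^2
New prefix = 17 - 2 = 15
Supernet: 115.124.0.0/15


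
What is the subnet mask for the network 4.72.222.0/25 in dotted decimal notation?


/25 means 25 network bits, 7 host bits
Binary: 11111111111111111111111110000000
Mask: 255.255.255.128


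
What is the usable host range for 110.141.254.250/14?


Network: 110.140.0.0
Broadcast: 110.143.255.255
First usable = network + 1
Last usable = broadcast - 1
Range: 110.140.0.1 to 110.143.255.254


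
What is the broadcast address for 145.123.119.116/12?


Network: 145.112.0.0/12
Host bits = 20
Set all host bits to 1:
Broadcast: 145.127.255.255


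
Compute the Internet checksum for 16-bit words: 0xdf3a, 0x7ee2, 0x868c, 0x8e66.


Sum all words (with carry folding):
+ 0xdf3a = 0xdf3a
+ 0x7ee2 = 0x5e1d
+ 0x868c = 0xe4a9
+ 0x8e66 = 0x7310
One's complement: ~0x7310
Checksum = 0x8cef


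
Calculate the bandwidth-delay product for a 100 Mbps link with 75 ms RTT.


BDP = bandwidth * RTT
= 100 Mbps * 75 ms
= 100 * 1e6 * 75 / 1000 bits
= 7500000 bits
= 937500 bytes
= 915.5273 KB
BDP = 7500000 bits (937500 bytes)


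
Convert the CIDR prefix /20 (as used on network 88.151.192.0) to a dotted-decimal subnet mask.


/20 means 20 network bits, 12 host bits
Binary: 11111111111111111111000000000000
Mask: 255.255.240.0


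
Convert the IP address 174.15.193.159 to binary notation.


174 = 10101110
15 = 00001111
193 = 11000001
159 = 10011111
Binary: 10101110.00001111.11000001.10011111


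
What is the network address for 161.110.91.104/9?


IP:   10100001.01101110.01011011.01101000
Mask: 11111111.10000000.00000000.00000000
AND operation:
Net:  10100001.00000000.00000000.00000000
Network: 161.0.0.0/9


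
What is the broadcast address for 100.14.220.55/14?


Network: 100.12.0.0/14
Host bits = 18
Set all host bits to 1:
Broadcast: 100.15.255.255


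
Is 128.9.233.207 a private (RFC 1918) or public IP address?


RFC 1918 private ranges:
  10.0.0.0/8 (10.0.0.0 - 10.255.255.255)
  172.16.0.0/12 (172.16.0.0 - 172.31.255.255)
  192.168.0.0/16 (192.168.0.0 - 192.168.255.255)
Public (not in any RFC 1918 range)


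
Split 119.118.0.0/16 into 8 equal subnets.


New prefix = 16 + 3 = 19
Each subnet has 8192 addresses
  119.118.0.0/19
  119.118.32.0/19
  119.118.64.0/19
  119.118.96.0/19
  119.118.128.0/19
  119.118.160.0/19
  119.118.192.0/19
  119.118.224.0/19
Subnets: 119.118.0.0/19, 119.118.32.0/19, 119.118.64.0/19, 119.118.96.0/19, 119.118.128.0/19, 119.118.160.0/19, 119.118.192.0/19, 119.118.224.0/19


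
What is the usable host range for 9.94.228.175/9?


Network: 9.0.0.0
Broadcast: 9.127.255.255
First usable = network + 1
Last usable = broadcast - 1
Range: 9.0.0.1 to 9.127.255.254


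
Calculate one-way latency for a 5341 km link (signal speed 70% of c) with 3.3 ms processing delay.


Speed = 0.7 * 3e5 km/s = 210000 km/s
Propagation delay = 5341 / 210000 = 0.0254 s = 25.4333 ms
Processing delay = 3.3 ms
Total one-way latency = 28.7333 ms


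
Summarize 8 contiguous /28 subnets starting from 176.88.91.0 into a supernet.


Original prefix: /28
Number of subnets: 8 = 2^3
New prefix = 28 - 3 = 25
Supernet: 176.88.91.0/25


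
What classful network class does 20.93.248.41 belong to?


First octet: 20
Binary: 00010100
0xxxxxxx -> Class A (1-126)
Class A, default mask 255.0.0.0 (/8)


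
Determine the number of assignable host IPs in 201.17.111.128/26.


Host bits = 32 - 26 = 6
Total addresses = 2^6 = 64
Usable = total - 2 (network and broadcast)
Usable hosts: 62


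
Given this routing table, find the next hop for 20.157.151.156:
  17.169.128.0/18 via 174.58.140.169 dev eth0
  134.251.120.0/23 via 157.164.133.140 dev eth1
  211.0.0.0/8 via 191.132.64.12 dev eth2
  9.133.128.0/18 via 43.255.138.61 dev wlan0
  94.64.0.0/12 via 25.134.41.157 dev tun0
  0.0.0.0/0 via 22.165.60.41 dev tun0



Longest prefix match for 20.157.151.156:
  /18 17.169.128.0: no
  /23 134.251.120.0: no
  /8 211.0.0.0: no
  /18 9.133.128.0: no
  /12 94.64.0.0: no
  /0 0.0.0.0: MATCH
Selected: next-hop 22.165.60.41 via tun0 (matched /0)


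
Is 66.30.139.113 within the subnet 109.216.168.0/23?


Subnet network: 109.216.168.0
Test IP AND mask: 66.30.138.0
No, 66.30.139.113 is not in 109.216.168.0/23


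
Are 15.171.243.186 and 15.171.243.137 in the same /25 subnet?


Mask: 255.255.255.128
15.171.243.186 AND mask = 15.171.243.128
15.171.243.137 AND mask = 15.171.243.128
Yes, same subnet (15.171.243.128)


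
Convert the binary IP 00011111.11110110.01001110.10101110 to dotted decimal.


00011111 = 31
11110110 = 246
01001110 = 78
10101110 = 174
IP: 31.246.78.174


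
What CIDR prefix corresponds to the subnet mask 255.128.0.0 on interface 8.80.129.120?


Binary: 11111111.10000000.00000000.00000000
Count leading 1s
Prefix: /9


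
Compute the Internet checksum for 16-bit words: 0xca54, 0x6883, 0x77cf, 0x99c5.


Sum all words (with carry folding):
+ 0xca54 = 0xca54
+ 0x6883 = 0x32d8
+ 0x77cf = 0xaaa7
+ 0x99c5 = 0x446d
One's complement: ~0x446d
Checksum = 0xbb92


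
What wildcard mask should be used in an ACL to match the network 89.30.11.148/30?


Subnet mask: 255.255.255.252
Wildcard = 255.255.255.255 - subnet mask
255 - 255 = 0
255 - 255 = 0
255 - 255 = 0
255 - 252 = 3
Wildcard: 0.0.0.3


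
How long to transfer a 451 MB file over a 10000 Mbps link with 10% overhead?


Effective throughput = 10000 * (1 - 10/100) = 9000 Mbps
File size in Mb = 451 * 8 = 3608 Mb
Time = 3608 / 9000
Time = 0.4009 seconds


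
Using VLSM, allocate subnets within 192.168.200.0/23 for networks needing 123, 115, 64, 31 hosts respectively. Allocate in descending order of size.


123 hosts -> /25 (126 usable): 192.168.200.0/25
115 hosts -> /25 (126 usable): 192.168.200.128/25
64 hosts -> /25 (126 usable): 192.168.201.0/25
31 hosts -> /26 (62 usable): 192.168.201.128/26
Allocation: 192.168.200.0/25 (123 hosts, 126 usable); 192.168.200.128/25 (115 hosts, 126 usable); 192.168.201.0/25 (64 hosts, 126 usable); 192.168.201.128/26 (31 hosts, 62 usable)


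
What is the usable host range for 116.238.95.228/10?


Network: 116.192.0.0
Broadcast: 116.255.255.255
First usable = network + 1
Last usable = broadcast - 1
Range: 116.192.0.1 to 116.255.255.254


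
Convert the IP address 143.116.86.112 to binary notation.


143 = 10001111
116 = 01110100
86 = 01010110
112 = 01110000
Binary: 10001111.01110100.01010110.01110000


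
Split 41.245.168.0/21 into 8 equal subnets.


New prefix = 21 + 3 = 24
Each subnet has 256 addresses
  41.245.168.0/24
  41.245.169.0/24
  41.245.170.0/24
  41.245.171.0/24
  41.245.172.0/24
  41.245.173.0/24
  41.245.174.0/24
  41.245.175.0/24
Subnets: 41.245.168.0/24, 41.245.169.0/24, 41.245.170.0/24, 41.245.171.0/24, 41.245.172.0/24, 41.245.173.0/24, 41.245.174.0/24, 41.245.175.0/24


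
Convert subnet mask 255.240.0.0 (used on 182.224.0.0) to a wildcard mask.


Subnet mask: 255.240.0.0
Wildcard = 255.255.255.255 - subnet mask
255 - 255 = 0
255 - 240 = 15
255 - 0 = 255
255 - 0 = 255
Wildcard: 0.15.255.255


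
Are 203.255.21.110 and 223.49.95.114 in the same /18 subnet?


Mask: 255.255.192.0
203.255.21.110 AND mask = 203.255.0.0
223.49.95.114 AND mask = 223.49.64.0
No, different subnets (203.255.0.0 vs 223.49.64.0)


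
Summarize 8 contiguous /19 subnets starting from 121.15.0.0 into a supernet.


Original prefix: /19
Number of subnets: 8 = 2^3
New prefix = 19 - 3 = 16
Supernet: 121.15.0.0/16


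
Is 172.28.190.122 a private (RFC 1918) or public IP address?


RFC 1918 private ranges:
  10.0.0.0/8 (10.0.0.0 - 10.255.255.255)
  172.16.0.0/12 (172.16.0.0 - 172.31.255.255)
  192.168.0.0/16 (192.168.0.0 - 192.168.255.255)
Private (in 172.16.0.0/12)


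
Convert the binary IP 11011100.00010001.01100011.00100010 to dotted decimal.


11011100 = 220
00010001 = 17
01100011 = 99
00100010 = 34
IP: 220.17.99.34


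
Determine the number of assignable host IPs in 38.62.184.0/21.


Host bits = 32 - 21 = 11
Total addresses = 2^11 = 2048
Usable = total - 2 (network and broadcast)
Usable hosts: 2046


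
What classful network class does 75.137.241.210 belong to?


First octet: 75
Binary: 01001011
0xxxxxxx -> Class A (1-126)
Class A, default mask 255.0.0.0 (/8)


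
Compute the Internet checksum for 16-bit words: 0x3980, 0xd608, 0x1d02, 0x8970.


Sum all words (with carry folding):
+ 0x3980 = 0x3980
+ 0xd608 = 0x0f89
+ 0x1d02 = 0x2c8b
+ 0x8970 = 0xb5fb
One's complement: ~0xb5fb
Checksum = 0x4a04


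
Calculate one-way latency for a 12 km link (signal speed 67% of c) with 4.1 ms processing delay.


Speed = 0.67 * 3e5 km/s = 201000 km/s
Propagation delay = 12 / 201000 = 0.0001 s = 0.0597 ms
Processing delay = 4.1 ms
Total one-way latency = 4.1597 ms


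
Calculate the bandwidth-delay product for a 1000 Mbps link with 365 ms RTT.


BDP = bandwidth * RTT
= 1000 Mbps * 365 ms
= 1000 * 1e6 * 365 / 1000 bits
= 365000000 bits
= 45625000 bytes
= 44555.6641 KB
BDP = 365000000 bits (45625000 bytes)


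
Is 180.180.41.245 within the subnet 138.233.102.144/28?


Subnet network: 138.233.102.144
Test IP AND mask: 180.180.41.240
No, 180.180.41.245 is not in 138.233.102.144/28


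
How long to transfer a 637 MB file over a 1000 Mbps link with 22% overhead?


Effective throughput = 1000 * (1 - 22/100) = 780 Mbps
File size in Mb = 637 * 8 = 5096 Mb
Time = 5096 / 780
Time = 6.5333 seconds


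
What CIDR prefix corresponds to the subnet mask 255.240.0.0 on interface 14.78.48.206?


Binary: 11111111.11110000.00000000.00000000
Count leading 1s
Prefix: /12


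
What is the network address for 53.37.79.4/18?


IP:   00110101.00100101.01001111.00000100
Mask: 11111111.11111111.11000000.00000000
AND operation:
Net:  00110101.00100101.01000000.00000000
Network: 53.37.64.0/18


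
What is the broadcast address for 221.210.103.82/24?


Network: 221.210.103.0/24
Host bits = 8
Set all host bits to 1:
Broadcast: 221.210.103.255


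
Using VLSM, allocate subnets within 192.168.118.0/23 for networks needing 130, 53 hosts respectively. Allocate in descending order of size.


130 hosts -> /24 (254 usable): 192.168.118.0/24
53 hosts -> /26 (62 usable): 192.168.119.0/26
Allocation: 192.168.118.0/24 (130 hosts, 254 usable); 192.168.119.0/26 (53 hosts, 62 usable)


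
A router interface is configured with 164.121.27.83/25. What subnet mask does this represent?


/25 means 25 network bits, 7 host bits
Binary: 11111111111111111111111110000000
Mask: 255.255.255.128


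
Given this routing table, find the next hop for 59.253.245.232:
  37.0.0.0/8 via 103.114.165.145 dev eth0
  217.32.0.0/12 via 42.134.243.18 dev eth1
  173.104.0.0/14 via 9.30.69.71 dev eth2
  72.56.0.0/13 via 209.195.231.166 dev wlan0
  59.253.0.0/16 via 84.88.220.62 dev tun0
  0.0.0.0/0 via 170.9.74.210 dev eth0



Longest prefix match for 59.253.245.232:
  /8 37.0.0.0: no
  /12 217.32.0.0: no
  /14 173.104.0.0: no
  /13 72.56.0.0: no
  /16 59.253.0.0: MATCH
  /0 0.0.0.0: MATCH
Selected: next-hop 84.88.220.62 via tun0 (matched /16)


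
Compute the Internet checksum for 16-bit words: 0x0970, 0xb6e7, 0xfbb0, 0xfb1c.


Sum all words (with carry folding):
+ 0x0970 = 0x0970
+ 0xb6e7 = 0xc057
+ 0xfbb0 = 0xbc08
+ 0xfb1c = 0xb725
One's complement: ~0xb725
Checksum = 0x48da


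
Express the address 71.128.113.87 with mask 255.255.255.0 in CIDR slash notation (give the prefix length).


Binary: 11111111.11111111.11111111.00000000
Count leading 1s
Prefix: /24


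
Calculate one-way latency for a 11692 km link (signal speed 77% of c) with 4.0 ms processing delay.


Speed = 0.77 * 3e5 km/s = 231000 km/s
Propagation delay = 11692 / 231000 = 0.0506 s = 50.6147 ms
Processing delay = 4.0 ms
Total one-way latency = 54.6147 ms


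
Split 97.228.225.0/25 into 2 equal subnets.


New prefix = 25 + 1 = 26
Each subnet has 64 addresses
  97.228.225.0/26
  97.228.225.64/26
Subnets: 97.228.225.0/26, 97.228.225.64/26


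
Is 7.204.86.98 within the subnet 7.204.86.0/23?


Subnet network: 7.204.86.0
Test IP AND mask: 7.204.86.0
Yes, 7.204.86.98 is in 7.204.86.0/23


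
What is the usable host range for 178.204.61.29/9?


Network: 178.128.0.0
Broadcast: 178.255.255.255
First usable = network + 1
Last usable = broadcast - 1
Range: 178.128.0.1 to 178.255.255.254


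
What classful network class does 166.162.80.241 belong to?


First octet: 166
Binary: 10100110
10xxxxxx -> Class B (128-191)
Class B, default mask 255.255.0.0 (/16)


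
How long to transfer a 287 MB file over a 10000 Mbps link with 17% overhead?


Effective throughput = 10000 * (1 - 17/100) = 8300 Mbps
File size in Mb = 287 * 8 = 2296 Mb
Time = 2296 / 8300
Time = 0.2766 seconds


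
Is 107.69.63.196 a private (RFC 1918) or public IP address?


RFC 1918 private ranges:
  10.0.0.0/8 (10.0.0.0 - 10.255.255.255)
  172.16.0.0/12 (172.16.0.0 - 172.31.255.255)
  192.168.0.0/16 (192.168.0.0 - 192.168.255.255)
Public (not in any RFC 1918 range)


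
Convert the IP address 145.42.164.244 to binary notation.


145 = 10010001
42 = 00101010
164 = 10100100
244 = 11110100
Binary: 10010001.00101010.10100100.11110100


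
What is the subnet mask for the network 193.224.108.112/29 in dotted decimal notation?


/29 means 29 network bits, 3 host bits
Binary: 11111111111111111111111111111000
Mask: 255.255.255.248


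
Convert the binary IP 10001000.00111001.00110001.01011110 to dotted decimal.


10001000 = 136
00111001 = 57
00110001 = 49
01011110 = 94
IP: 136.57.49.94


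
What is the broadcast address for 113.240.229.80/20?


Network: 113.240.224.0/20
Host bits = 12
Set all host bits to 1:
Broadcast: 113.240.239.255


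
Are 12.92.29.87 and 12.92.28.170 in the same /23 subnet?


Mask: 255.255.254.0
12.92.29.87 AND mask = 12.92.28.0
12.92.28.170 AND mask = 12.92.28.0
Yes, same subnet (12.92.28.0)


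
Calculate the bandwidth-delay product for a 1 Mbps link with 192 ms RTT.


BDP = bandwidth * RTT
= 1 Mbps * 192 ms
= 1 * 1e6 * 192 / 1000 bits
= 192000 bits
= 24000 bytes
= 23.4375 KB
BDP = 192000 bits (24000 bytes)


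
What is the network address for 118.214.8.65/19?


IP:   01110110.11010110.00001000.01000001
Mask: 11111111.11111111.11100000.00000000
AND operation:
Net:  01110110.11010110.00000000.00000000
Network: 118.214.0.0/19


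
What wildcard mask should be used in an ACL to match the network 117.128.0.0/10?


Subnet mask: 255.192.0.0
Wildcard = 255.255.255.255 - subnet mask
255 - 255 = 0
255 - 192 = 63
255 - 0 = 255
255 - 0 = 255
Wildcard: 0.63.255.255


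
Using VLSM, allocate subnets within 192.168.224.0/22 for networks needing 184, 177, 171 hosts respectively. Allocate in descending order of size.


184 hosts -> /24 (254 usable): 192.168.224.0/24
177 hosts -> /24 (254 usable): 192.168.225.0/24
171 hosts -> /24 (254 usable): 192.168.226.0/24
Allocation: 192.168.224.0/24 (184 hosts, 254 usable); 192.168.225.0/24 (177 hosts, 254 usable); 192.168.226.0/24 (171 hosts, 254 usable)


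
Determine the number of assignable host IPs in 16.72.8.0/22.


Host bits = 32 - 22 = 10
Total addresses = 2^10 = 1024
Usable = total - 2 (network and broadcast)
Usable hosts: 1022


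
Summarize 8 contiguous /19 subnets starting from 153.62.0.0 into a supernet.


Original prefix: /19
Number of subnets: 8 = 2^3
New prefix = 19 - 3 = 16
Supernet: 153.62.0.0/16


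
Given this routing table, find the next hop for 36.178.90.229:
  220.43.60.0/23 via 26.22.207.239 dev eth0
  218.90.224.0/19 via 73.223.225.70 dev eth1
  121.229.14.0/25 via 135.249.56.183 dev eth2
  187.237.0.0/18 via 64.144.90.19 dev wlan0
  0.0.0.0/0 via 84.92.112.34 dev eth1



Longest prefix match for 36.178.90.229:
  /23 220.43.60.0: no
  /19 218.90.224.0: no
  /25 121.229.14.0: no
  /18 187.237.0.0: no
  /0 0.0.0.0: MATCH
Selected: next-hop 84.92.112.34 via eth1 (matched /0)


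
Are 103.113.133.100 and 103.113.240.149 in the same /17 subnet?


Mask: 255.255.128.0
103.113.133.100 AND mask = 103.113.128.0
103.113.240.149 AND mask = 103.113.128.0
Yes, same subnet (103.113.128.0)


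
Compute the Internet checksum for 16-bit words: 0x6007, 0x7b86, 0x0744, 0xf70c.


Sum all words (with carry folding):
+ 0x6007 = 0x6007
+ 0x7b86 = 0xdb8d
+ 0x0744 = 0xe2d1
+ 0xf70c = 0xd9de
One's complement: ~0xd9de
Checksum = 0x2621


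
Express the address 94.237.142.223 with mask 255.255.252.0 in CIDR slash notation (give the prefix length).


Binary: 11111111.11111111.11111100.00000000
Count leading 1s
Prefix: /22


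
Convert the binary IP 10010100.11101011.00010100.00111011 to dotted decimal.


10010100 = 148
11101011 = 235
00010100 = 20
00111011 = 59
IP: 148.235.20.59


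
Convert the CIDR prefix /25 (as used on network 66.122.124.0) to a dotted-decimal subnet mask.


/25 means 25 network bits, 7 host bits
Binary: 11111111111111111111111110000000
Mask: 255.255.255.128


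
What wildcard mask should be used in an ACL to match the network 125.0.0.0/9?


Subnet mask: 255.128.0.0
Wildcard = 255.255.255.255 - subnet mask
255 - 255 = 0
255 - 128 = 127
255 - 0 = 255
255 - 0 = 255
Wildcard: 0.127.255.255


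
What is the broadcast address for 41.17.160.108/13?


Network: 41.16.0.0/13
Host bits = 19
Set all host bits to 1:
Broadcast: 41.23.255.255


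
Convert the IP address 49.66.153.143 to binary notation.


49 = 00110001
66 = 01000010
153 = 10011001
143 = 10001111
Binary: 00110001.01000010.10011001.10001111


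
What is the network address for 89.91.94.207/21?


IP:   01011001.01011011.01011110.11001111
Mask: 11111111.11111111.11111000.00000000
AND operation:
Net:  01011001.01011011.01011000.00000000
Network: 89.91.88.0/21


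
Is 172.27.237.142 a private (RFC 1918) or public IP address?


RFC 1918 private ranges:
  10.0.0.0/8 (10.0.0.0 - 10.255.255.255)
  172.16.0.0/12 (172.16.0.0 - 172.31.255.255)
  192.168.0.0/16 (192.168.0.0 - 192.168.255.255)
Private (in 172.16.0.0/12)


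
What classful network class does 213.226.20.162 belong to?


First octet: 213
Binary: 11010101
110xxxxx -> Class C (192-223)
Class C, default mask 255.255.255.0 (/24)


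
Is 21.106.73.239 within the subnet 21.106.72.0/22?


Subnet network: 21.106.72.0
Test IP AND mask: 21.106.72.0
Yes, 21.106.73.239 is in 21.106.72.0/22


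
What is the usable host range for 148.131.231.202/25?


Network: 148.131.231.128
Broadcast: 148.131.231.255
First usable = network + 1
Last usable = broadcast - 1
Range: 148.131.231.129 to 148.131.231.254


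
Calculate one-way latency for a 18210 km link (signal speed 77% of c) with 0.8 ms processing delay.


Speed = 0.77 * 3e5 km/s = 231000 km/s
Propagation delay = 18210 / 231000 = 0.0788 s = 78.8312 ms
Processing delay = 0.8 ms
Total one-way latency = 79.6312 ms


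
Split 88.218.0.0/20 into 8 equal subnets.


New prefix = 20 + 3 = 23
Each subnet has 512 addresses
  88.218.0.0/23
  88.218.2.0/23
  88.218.4.0/23
  88.218.6.0/23
  88.218.8.0/23
  88.218.10.0/23
  88.218.12.0/23
  88.218.14.0/23
Subnets: 88.218.0.0/23, 88.218.2.0/23, 88.218.4.0/23, 88.218.6.0/23, 88.218.8.0/23, 88.218.10.0/23, 88.218.12.0/23, 88.218.14.0/23


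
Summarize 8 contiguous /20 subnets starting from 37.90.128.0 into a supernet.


Original prefix: /20
Number of subnets: 8 = 2^3
New prefix = 20 - 3 = 17
Supernet: 37.90.128.0/17


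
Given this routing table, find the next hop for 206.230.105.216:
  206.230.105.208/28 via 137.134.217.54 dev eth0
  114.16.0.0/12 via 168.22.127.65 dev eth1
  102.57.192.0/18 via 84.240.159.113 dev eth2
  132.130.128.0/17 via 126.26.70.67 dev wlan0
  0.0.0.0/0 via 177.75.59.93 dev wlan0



Longest prefix match for 206.230.105.216:
  /28 206.230.105.208: MATCH
  /12 114.16.0.0: no
  /18 102.57.192.0: no
  /17 132.130.128.0: no
  /0 0.0.0.0: MATCH
Selected: next-hop 137.134.217.54 via eth0 (matched /28)


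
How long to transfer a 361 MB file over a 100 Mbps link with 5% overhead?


Effective throughput = 100 * (1 - 5/100) = 95 Mbps
File size in Mb = 361 * 8 = 2888 Mb
Time = 2888 / 95
Time = 30.4 seconds


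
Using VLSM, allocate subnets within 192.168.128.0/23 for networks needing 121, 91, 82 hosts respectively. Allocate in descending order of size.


121 hosts -> /25 (126 usable): 192.168.128.0/25
91 hosts -> /25 (126 usable): 192.168.128.128/25
82 hosts -> /25 (126 usable): 192.168.129.0/25
Allocation: 192.168.128.0/25 (121 hosts, 126 usable); 192.168.128.128/25 (91 hosts, 126 usable); 192.168.129.0/25 (82 hosts, 126 usable)


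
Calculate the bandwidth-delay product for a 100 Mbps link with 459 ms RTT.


BDP = bandwidth * RTT
= 100 Mbps * 459 ms
= 100 * 1e6 * 459 / 1000 bits
= 45900000 bits
= 5737500 bytes
= 5603.0273 KB
BDP = 45900000 bits (5737500 bytes)


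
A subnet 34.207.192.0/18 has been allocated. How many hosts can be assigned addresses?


Host bits = 32 - 18 = 14
Total addresses = 2^14 = 16384
Usable = total - 2 (network and broadcast)
Usable hosts: 16382


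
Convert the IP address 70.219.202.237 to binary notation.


70 = 01000110
219 = 11011011
202 = 11001010
237 = 11101101
Binary: 01000110.11011011.11001010.11101101


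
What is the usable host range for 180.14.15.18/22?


Network: 180.14.12.0
Broadcast: 180.14.15.255
First usable = network + 1
Last usable = broadcast - 1
Range: 180.14.12.1 to 180.14.15.254


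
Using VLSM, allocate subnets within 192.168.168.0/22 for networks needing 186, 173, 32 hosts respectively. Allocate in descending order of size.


186 hosts -> /24 (254 usable): 192.168.168.0/24
173 hosts -> /24 (254 usable): 192.168.169.0/24
32 hosts -> /26 (62 usable): 192.168.170.0/26
Allocation: 192.168.168.0/24 (186 hosts, 254 usable); 192.168.169.0/24 (173 hosts, 254 usable); 192.168.170.0/26 (32 hosts, 62 usable)


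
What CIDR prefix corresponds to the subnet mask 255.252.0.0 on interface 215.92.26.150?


Binary: 11111111.11111100.00000000.00000000
Count leading 1s
Prefix: /14


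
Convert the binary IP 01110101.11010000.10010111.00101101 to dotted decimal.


01110101 = 117
11010000 = 208
10010111 = 151
00101101 = 45
IP: 117.208.151.45


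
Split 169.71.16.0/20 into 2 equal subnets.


New prefix = 20 + 1 = 21
Each subnet has 2048 addresses
  169.71.16.0/21
  169.71.24.0/21
Subnets: 169.71.16.0/21, 169.71.24.0/21


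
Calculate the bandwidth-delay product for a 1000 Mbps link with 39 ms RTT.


BDP = bandwidth * RTT
= 1000 Mbps * 39 ms
= 1000 * 1e6 * 39 / 1000 bits
= 39000000 bits
= 4875000 bytes
= 4760.7422 KB
BDP = 39000000 bits (4875000 bytes)


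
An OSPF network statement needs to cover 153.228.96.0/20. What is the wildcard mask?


Subnet mask: 255.255.240.0
Wildcard = 255.255.255.255 - subnet mask
255 - 255 = 0
255 - 255 = 0
255 - 240 = 15
255 - 0 = 255
Wildcard: 0.0.15.255


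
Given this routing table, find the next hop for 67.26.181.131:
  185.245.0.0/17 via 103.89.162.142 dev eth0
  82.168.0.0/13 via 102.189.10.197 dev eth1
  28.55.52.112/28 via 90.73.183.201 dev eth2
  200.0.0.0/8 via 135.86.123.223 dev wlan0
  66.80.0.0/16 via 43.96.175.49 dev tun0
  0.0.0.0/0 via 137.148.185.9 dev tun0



Longest prefix match for 67.26.181.131:
  /17 185.245.0.0: no
  /13 82.168.0.0: no
  /28 28.55.52.112: no
  /8 200.0.0.0: no
  /16 66.80.0.0: no
  /0 0.0.0.0: MATCH
Selected: next-hop 137.148.185.9 via tun0 (matched /0)


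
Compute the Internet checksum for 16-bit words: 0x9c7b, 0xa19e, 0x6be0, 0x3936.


Sum all words (with carry folding):
+ 0x9c7b = 0x9c7b
+ 0xa19e = 0x3e1a
+ 0x6be0 = 0xa9fa
+ 0x3936 = 0xe330
One's complement: ~0xe330
Checksum = 0x1ccf


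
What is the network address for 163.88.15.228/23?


IP:   10100011.01011000.00001111.11100100
Mask: 11111111.11111111.11111110.00000000
AND operation:
Net:  10100011.01011000.00001110.00000000
Network: 163.88.14.0/23


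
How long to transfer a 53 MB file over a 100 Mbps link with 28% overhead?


Effective throughput = 100 * (1 - 28/100) = 72 Mbps
File size in Mb = 53 * 8 = 424 Mb
Time = 424 / 72
Time = 5.8889 seconds


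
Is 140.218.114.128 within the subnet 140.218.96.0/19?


Subnet network: 140.218.96.0
Test IP AND mask: 140.218.96.0
Yes, 140.218.114.128 is in 140.218.96.0/19


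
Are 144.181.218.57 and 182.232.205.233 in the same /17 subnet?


Mask: 255.255.128.0
144.181.218.57 AND mask = 144.181.128.0
182.232.205.233 AND mask = 182.232.128.0
No, different subnets (144.181.128.0 vs 182.232.128.0)


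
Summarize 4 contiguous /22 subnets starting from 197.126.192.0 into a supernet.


Original prefix: /22
Number of subnets: 4 = 2^2
New prefix = 22 - 2 = 20
Supernet: 197.126.192.0/20


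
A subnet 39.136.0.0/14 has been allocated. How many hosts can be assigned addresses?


Host bits = 32 - 14 = 18
Total addresses = 2^18 = 262144
Usable = total - 2 (network and broadcast)
Usable hosts: 262142


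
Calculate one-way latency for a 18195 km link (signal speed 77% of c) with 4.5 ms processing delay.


Speed = 0.77 * 3e5 km/s = 231000 km/s
Propagation delay = 18195 / 231000 = 0.0788 s = 78.7662 ms
Processing delay = 4.5 ms
Total one-way latency = 83.2662 ms


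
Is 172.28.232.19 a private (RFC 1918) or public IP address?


RFC 1918 private ranges:
  10.0.0.0/8 (10.0.0.0 - 10.255.255.255)
  172.16.0.0/12 (172.16.0.0 - 172.31.255.255)
  192.168.0.0/16 (192.168.0.0 - 192.168.255.255)
Private (in 172.16.0.0/12)


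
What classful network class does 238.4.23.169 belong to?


First octet: 238
Binary: 11101110
1110xxxx -> Class D (224-239)
Class D (multicast), default mask N/A


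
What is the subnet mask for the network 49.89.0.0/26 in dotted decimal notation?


/26 means 26 network bits, 6 host bits
Binary: 11111111111111111111111111000000
Mask: 255.255.255.192


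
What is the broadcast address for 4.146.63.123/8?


Network: 4.0.0.0/8
Host bits = 24
Set all host bits to 1:
Broadcast: 4.255.255.255


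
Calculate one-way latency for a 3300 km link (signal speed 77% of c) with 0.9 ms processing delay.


Speed = 0.77 * 3e5 km/s = 231000 km/s
Propagation delay = 3300 / 231000 = 0.0143 s = 14.2857 ms
Processing delay = 0.9 ms
Total one-way latency = 15.1857 ms


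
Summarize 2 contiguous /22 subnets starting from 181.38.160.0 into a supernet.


Original prefix: /22
Number of subnets: 2 = 2^1
New prefix = 22 - 1 = 21
Supernet: 181.38.160.0/21


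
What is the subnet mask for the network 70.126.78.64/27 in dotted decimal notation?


/27 means 27 network bits, 5 host bits
Binary: 11111111111111111111111111100000
Mask: 255.255.255.224


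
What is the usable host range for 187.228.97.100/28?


Network: 187.228.97.96
Broadcast: 187.228.97.111
First usable = network + 1
Last usable = broadcast - 1
Range: 187.228.97.97 to 187.228.97.110


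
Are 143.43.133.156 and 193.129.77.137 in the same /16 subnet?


Mask: 255.255.0.0
143.43.133.156 AND mask = 143.43.0.0
193.129.77.137 AND mask = 193.129.0.0
No, different subnets (143.43.0.0 vs 193.129.0.0)


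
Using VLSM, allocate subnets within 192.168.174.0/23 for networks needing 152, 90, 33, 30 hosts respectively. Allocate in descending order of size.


152 hosts -> /24 (254 usable): 192.168.174.0/24
90 hosts -> /25 (126 usable): 192.168.175.0/25
33 hosts -> /26 (62 usable): 192.168.175.128/26
30 hosts -> /27 (30 usable): 192.168.175.192/27
Allocation: 192.168.174.0/24 (152 hosts, 254 usable); 192.168.175.0/25 (90 hosts, 126 usable); 192.168.175.128/26 (33 hosts, 62 usable); 192.168.175.192/27 (30 hosts, 30 usable)


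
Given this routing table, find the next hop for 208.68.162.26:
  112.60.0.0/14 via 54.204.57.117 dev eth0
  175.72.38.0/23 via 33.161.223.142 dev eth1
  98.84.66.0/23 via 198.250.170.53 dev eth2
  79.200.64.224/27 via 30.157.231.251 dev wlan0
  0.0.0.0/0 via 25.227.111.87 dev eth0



Longest prefix match for 208.68.162.26:
  /14 112.60.0.0: no
  /23 175.72.38.0: no
  /23 98.84.66.0: no
  /27 79.200.64.224: no
  /0 0.0.0.0: MATCH
Selected: next-hop 25.227.111.87 via eth0 (matched /0)


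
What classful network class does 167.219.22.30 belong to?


First octet: 167
Binary: 10100111
10xxxxxx -> Class B (128-191)
Class B, default mask 255.255.0.0 (/16)


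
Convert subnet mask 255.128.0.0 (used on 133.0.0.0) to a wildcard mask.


Subnet mask: 255.128.0.0
Wildcard = 255.255.255.255 - subnet mask
255 - 255 = 0
255 - 128 = 127
255 - 0 = 255
255 - 0 = 255
Wildcard: 0.127.255.255


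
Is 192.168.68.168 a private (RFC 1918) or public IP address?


RFC 1918 private ranges:
  10.0.0.0/8 (10.0.0.0 - 10.255.255.255)
  172.16.0.0/12 (172.16.0.0 - 172.31.255.255)
  192.168.0.0/16 (192.168.0.0 - 192.168.255.255)
Private (in 192.168.0.0/16)


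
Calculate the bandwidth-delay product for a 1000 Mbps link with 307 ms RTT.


BDP = bandwidth * RTT
= 1000 Mbps * 307 ms
= 1000 * 1e6 * 307 / 1000 bits
= 307000000 bits
= 38375000 bytes
= 37475.5859 KB
BDP = 307000000 bits (38375000 bytes)


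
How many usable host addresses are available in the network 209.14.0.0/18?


Host bits = 32 - 18 = 14
Total addresses = 2^14 = 16384
Usable = total - 2 (network and broadcast)
Usable hosts: 16382


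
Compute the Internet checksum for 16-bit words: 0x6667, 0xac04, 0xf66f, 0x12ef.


Sum all words (with carry folding):
+ 0x6667 = 0x6667
+ 0xac04 = 0x126c
+ 0xf66f = 0x08dc
+ 0x12ef = 0x1bcb
One's complement: ~0x1bcb
Checksum = 0xe434


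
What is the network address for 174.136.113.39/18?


IP:   10101110.10001000.01110001.00100111
Mask: 11111111.11111111.11000000.00000000
AND operation:
Net:  10101110.10001000.01000000.00000000
Network: 174.136.64.0/18


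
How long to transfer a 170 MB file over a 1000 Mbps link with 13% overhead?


Effective throughput = 1000 * (1 - 13/100) = 870 Mbps
File size in Mb = 170 * 8 = 1360 Mb
Time = 1360 / 870
Time = 1.5632 seconds


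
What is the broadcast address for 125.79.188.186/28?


Network: 125.79.188.176/28
Host bits = 4
Set all host bits to 1:
Broadcast: 125.79.188.191


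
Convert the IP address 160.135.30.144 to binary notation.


160 = 10100000
135 = 10000111
30 = 00011110
144 = 10010000
Binary: 10100000.10000111.00011110.10010000


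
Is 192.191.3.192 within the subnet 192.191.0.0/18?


Subnet network: 192.191.0.0
Test IP AND mask: 192.191.0.0
Yes, 192.191.3.192 is in 192.191.0.0/18


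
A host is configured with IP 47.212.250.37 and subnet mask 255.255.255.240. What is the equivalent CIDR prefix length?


Binary: 11111111.11111111.11111111.11110000
Count leading 1s
Prefix: /28


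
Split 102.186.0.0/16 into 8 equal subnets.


New prefix = 16 + 3 = 19
Each subnet has 8192 addresses
  102.186.0.0/19
  102.186.32.0/19
  102.186.64.0/19
  102.186.96.0/19
  102.186.128.0/19
  102.186.160.0/19
  102.186.192.0/19
  102.186.224.0/19
Subnets: 102.186.0.0/19, 102.186.32.0/19, 102.186.64.0/19, 102.186.96.0/19, 102.186.128.0/19, 102.186.160.0/19, 102.186.192.0/19, 102.186.224.0/19
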